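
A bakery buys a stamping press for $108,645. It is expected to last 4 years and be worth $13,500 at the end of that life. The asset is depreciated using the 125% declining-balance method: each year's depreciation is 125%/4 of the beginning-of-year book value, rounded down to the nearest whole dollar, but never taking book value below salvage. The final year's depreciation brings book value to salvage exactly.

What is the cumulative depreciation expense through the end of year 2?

$57,292

Depreciable base = $108,645 − $13,500 = $95,145.
Year 1: ⌊$108,645 × 125%/4⌋ = $33,951. Book value $74,694.
Year 2: ⌊$74,694 × 125%/4⌋ = $23,341. Book value $51,353.
Accumulated through year 2 = $108,645 − $51,353 = $57,292.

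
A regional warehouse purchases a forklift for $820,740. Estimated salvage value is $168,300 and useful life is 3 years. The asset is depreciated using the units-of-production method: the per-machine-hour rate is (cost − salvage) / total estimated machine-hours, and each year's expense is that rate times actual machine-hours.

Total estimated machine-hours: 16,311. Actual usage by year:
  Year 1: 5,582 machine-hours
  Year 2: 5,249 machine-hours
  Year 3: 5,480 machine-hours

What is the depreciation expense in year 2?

Depreciable base = $820,740 − $168,300 = $652,440.
Rate = $652,440 / 16,311 machine-hours = $40 per machine-hour.
Year 1: 5,582 × $40 = $223,280. Book value $597,460.
Year 2: 5,249 × $40 = $209,960. Book value $387,500.

$209,960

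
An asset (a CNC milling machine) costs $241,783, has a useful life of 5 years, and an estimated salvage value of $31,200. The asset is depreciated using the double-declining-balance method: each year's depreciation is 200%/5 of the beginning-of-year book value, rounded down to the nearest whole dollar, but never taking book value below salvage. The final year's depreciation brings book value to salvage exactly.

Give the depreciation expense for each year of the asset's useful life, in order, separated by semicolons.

$96,713; $58,028; $34,816; $20,890; $136

Depreciable base = $241,783 − $31,200 = $210,583.
Year 1: ⌊$241,783 × 200%/5⌋ = $96,713. Book value $145,070.
Year 2: ⌊$145,070 × 200%/5⌋ = $58,028. Book value $87,042.
Year 3: ⌊$87,042 × 200%/5⌋ = $34,816. Book value $52,226.
Year 4: ⌊$52,226 × 200%/5⌋ = $20,890. Book value $31,336.
Year 5 (final): $31,336 − $31,200 = $136. Book value $31,200.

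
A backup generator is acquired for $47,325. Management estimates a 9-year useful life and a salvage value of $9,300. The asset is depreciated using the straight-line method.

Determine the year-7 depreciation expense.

Depreciable base = $47,325 − $9,300 = $38,025.
Annual expense = $38,025 / 9 = $4,225.

$4,225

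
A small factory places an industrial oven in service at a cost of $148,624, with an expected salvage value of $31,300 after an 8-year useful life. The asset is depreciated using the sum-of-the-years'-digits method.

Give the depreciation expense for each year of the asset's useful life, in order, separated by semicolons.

Depreciable base = $148,624 − $31,300 = $117,324.
Sum of the years' digits = 8+7+6+5+4+3+2+1 = 36.
Year 1: $117,324 × 8/36 = $26,072. Book value $122,552.
Year 2: $117,324 × 7/36 = $22,813. Book value $99,739.
Year 3: $117,324 × 6/36 = $19,554. Book value $80,185.
Year 4: $117,324 × 5/36 = $16,295. Book value $63,890.
Year 5: $117,324 × 4/36 = $13,036. Book value $50,854.
Year 6: $117,324 × 3/36 = $9,777. Book value $41,077.
Year 7: $117,324 × 2/36 = $6,518. Book value $34,559.
Year 8: $117,324 × 1/36 = $3,259. Book value $31,300.

$26,072; $22,813; $19,554; $16,295; $13,036; $9,777; $6,518; $3,259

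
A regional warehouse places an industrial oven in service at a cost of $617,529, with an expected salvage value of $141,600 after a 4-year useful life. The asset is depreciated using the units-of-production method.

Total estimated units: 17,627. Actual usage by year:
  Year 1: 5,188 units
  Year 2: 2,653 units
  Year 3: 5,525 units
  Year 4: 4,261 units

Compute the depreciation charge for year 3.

Depreciable base = $617,529 − $141,600 = $475,929.
Rate = $475,929 / 17,627 units = $27 per unit.
Year 1: 5,188 × $27 = $140,076. Book value $477,453.
Year 2: 2,653 × $27 = $71,631. Book value $405,822.
Year 3: 5,525 × $27 = $149,175. Book value $256,647.

$149,175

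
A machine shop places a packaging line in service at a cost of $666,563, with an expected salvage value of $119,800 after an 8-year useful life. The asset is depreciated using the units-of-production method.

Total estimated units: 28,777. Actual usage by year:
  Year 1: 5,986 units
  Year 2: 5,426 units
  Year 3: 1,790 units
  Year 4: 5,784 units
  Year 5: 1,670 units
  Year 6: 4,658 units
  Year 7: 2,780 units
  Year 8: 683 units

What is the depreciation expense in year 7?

Depreciable base = $666,563 − $119,800 = $546,763.
Rate = $546,763 / 28,777 units = $19 per unit.
Year 1: 5,986 × $19 = $113,734. Book value $552,829.
Year 2: 5,426 × $19 = $103,094. Book value $449,735.
Year 3: 1,790 × $19 = $34,010. Book value $415,725.
Year 4: 5,784 × $19 = $109,896. Book value $305,829.
Year 5: 1,670 × $19 = $31,730. Book value $274,099.
Year 6: 4,658 × $19 = $88,502. Book value $185,597.
Year 7: 2,780 × $19 = $52,820. Book value $132,777.

$52,820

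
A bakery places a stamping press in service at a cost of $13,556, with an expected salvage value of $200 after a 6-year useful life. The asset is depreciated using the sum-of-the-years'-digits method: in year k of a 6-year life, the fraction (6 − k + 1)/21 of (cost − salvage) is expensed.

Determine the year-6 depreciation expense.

$636

Depreciable base = $13,556 − $200 = $13,356.
Sum of the years' digits = 6+5+4+3+2+1 = 21.
Year 1: $13,356 × 6/21 = $3,816. Book value $9,740.
Year 2: $13,356 × 5/21 = $3,180. Book value $6,560.
Year 3: $13,356 × 4/21 = $2,544. Book value $4,016.
Year 4: $13,356 × 3/21 = $1,908. Book value $2,108.
Year 5: $13,356 × 2/21 = $1,272. Book value $836.
Year 6: $13,356 × 1/21 = $636. Book value $200.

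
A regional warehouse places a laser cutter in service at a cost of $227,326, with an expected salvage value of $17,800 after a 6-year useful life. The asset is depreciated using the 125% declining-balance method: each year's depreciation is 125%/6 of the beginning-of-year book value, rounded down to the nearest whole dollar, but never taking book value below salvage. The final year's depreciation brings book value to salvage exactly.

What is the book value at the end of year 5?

Depreciable base = $227,326 − $17,800 = $209,526.
Year 1: ⌊$227,326 × 125%/6⌋ = $47,359. Book value $179,967.
Year 2: ⌊$179,967 × 125%/6⌋ = $37,493. Book value $142,474.
Year 3: ⌊$142,474 × 125%/6⌋ = $29,682. Book value $112,792.
Year 4: ⌊$112,792 × 125%/6⌋ = $23,498. Book value $89,294.
Year 5: ⌊$89,294 × 125%/6⌋ = $18,602. Book value $70,692.

$70,692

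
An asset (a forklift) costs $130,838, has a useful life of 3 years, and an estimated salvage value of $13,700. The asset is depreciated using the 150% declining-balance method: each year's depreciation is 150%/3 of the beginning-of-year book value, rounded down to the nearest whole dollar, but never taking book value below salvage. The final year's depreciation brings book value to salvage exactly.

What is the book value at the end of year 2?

Depreciable base = $130,838 − $13,700 = $117,138.
Year 1: ⌊$130,838 × 150%/3⌋ = $65,419. Book value $65,419.
Year 2: ⌊$65,419 × 150%/3⌋ = $32,709. Book value $32,710.

$32,710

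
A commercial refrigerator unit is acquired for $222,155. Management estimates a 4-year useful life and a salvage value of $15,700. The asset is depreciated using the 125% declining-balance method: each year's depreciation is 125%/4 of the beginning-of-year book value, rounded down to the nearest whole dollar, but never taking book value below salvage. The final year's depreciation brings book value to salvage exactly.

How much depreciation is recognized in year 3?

Depreciable base = $222,155 − $15,700 = $206,455.
Year 1: ⌊$222,155 × 125%/4⌋ = $69,423. Book value $152,732.
Year 2: ⌊$152,732 × 125%/4⌋ = $47,728. Book value $105,004.
Year 3: ⌊$105,004 × 125%/4⌋ = $32,813. Book value $72,191.

$32,813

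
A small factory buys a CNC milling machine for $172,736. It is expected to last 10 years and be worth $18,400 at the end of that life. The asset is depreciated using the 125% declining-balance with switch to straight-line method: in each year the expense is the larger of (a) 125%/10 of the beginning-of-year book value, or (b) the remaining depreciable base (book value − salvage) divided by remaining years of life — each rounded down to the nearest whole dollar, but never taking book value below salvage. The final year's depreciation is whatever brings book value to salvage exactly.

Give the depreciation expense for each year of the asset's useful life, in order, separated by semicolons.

$21,592; $18,893; $16,531; $14,465; $13,809; $13,809; $13,809; $13,809; $13,809; $13,810

Depreciable base = $172,736 − $18,400 = $154,336.
Year 1: DB = ⌊$172,736 × 125%/10⌋ = $21,592; SL = ⌊$154,336/10⌋ = $15,433 → take DB $21,592. Book value $151,144.
Year 2: DB = ⌊$151,144 × 125%/10⌋ = $18,893; SL = ⌊$132,744/9⌋ = $14,749 → take DB $18,893. Book value $132,251.
Year 3: DB = ⌊$132,251 × 125%/10⌋ = $16,531; SL = ⌊$113,851/8⌋ = $14,231 → take DB $16,531. Book value $115,720.
Year 4: DB = ⌊$115,720 × 125%/10⌋ = $14,465; SL = ⌊$97,320/7⌋ = $13,902 → take DB $14,465. Book value $101,255.
Year 5: DB = ⌊$101,255 × 125%/10⌋ = $12,656; SL = ⌊$82,855/6⌋ = $13,809 → take SL $13,809. Book value $87,446.
Year 6: DB = ⌊$87,446 × 125%/10⌋ = $10,930; SL = ⌊$69,046/5⌋ = $13,809 → take SL $13,809. Book value $73,637.
Year 7: DB = ⌊$73,637 × 125%/10⌋ = $9,204; SL = ⌊$55,237/4⌋ = $13,809 → take SL $13,809. Book value $59,828.
Year 8: DB = ⌊$59,828 × 125%/10⌋ = $7,478; SL = ⌊$41,428/3⌋ = $13,809 → take SL $13,809. Book value $46,019.
Year 9: DB = ⌊$46,019 × 125%/10⌋ = $5,752; SL = ⌊$27,619/2⌋ = $13,809 → take SL $13,809. Book value $32,210.
Year 10 (final): $32,210 − $18,400 = $13,810. Book value $18,400.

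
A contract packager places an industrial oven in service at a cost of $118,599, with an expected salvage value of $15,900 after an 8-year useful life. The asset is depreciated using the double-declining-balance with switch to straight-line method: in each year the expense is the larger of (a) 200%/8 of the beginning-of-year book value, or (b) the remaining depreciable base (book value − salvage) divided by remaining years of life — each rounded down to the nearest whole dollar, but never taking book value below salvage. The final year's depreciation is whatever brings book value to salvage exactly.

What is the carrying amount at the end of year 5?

$28,146

Depreciable base = $118,599 − $15,900 = $102,699.
Year 1: DB = ⌊$118,599 × 200%/8⌋ = $29,649; SL = ⌊$102,699/8⌋ = $12,837 → take DB $29,649. Book value $88,950.
Year 2: DB = ⌊$88,950 × 200%/8⌋ = $22,237; SL = ⌊$73,050/7⌋ = $10,435 → take DB $22,237. Book value $66,713.
Year 3: DB = ⌊$66,713 × 200%/8⌋ = $16,678; SL = ⌊$50,813/6⌋ = $8,468 → take DB $16,678. Book value $50,035.
Year 4: DB = ⌊$50,035 × 200%/8⌋ = $12,508; SL = ⌊$34,135/5⌋ = $6,827 → take DB $12,508. Book value $37,527.
Year 5: DB = ⌊$37,527 × 200%/8⌋ = $9,381; SL = ⌊$21,627/4⌋ = $5,406 → take DB $9,381. Book value $28,146.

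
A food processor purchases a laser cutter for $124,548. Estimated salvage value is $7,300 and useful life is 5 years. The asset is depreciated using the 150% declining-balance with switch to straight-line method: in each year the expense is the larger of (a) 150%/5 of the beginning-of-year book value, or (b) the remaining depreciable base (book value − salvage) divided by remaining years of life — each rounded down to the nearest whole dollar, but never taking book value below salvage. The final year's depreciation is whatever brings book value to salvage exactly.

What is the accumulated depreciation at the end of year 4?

Depreciable base = $124,548 − $7,300 = $117,248.
Year 1: DB = ⌊$124,548 × 150%/5⌋ = $37,364; SL = ⌊$117,248/5⌋ = $23,449 → take DB $37,364. Book value $87,184.
Year 2: DB = ⌊$87,184 × 150%/5⌋ = $26,155; SL = ⌊$79,884/4⌋ = $19,971 → take DB $26,155. Book value $61,029.
Year 3: DB = ⌊$61,029 × 150%/5⌋ = $18,308; SL = ⌊$53,729/3⌋ = $17,909 → take DB $18,308. Book value $42,721.
Year 4: DB = ⌊$42,721 × 150%/5⌋ = $12,816; SL = ⌊$35,421/2⌋ = $17,710 → take SL $17,710. Book value $25,011.
Accumulated through year 4 = $124,548 − $25,011 = $99,537.

$99,537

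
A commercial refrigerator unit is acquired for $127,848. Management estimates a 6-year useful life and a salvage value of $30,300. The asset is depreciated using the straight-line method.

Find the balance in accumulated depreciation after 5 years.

$81,290

Depreciable base = $127,848 − $30,300 = $97,548.
Annual expense = $97,548 / 6 = $16,258.
End of year 1: book value $111,590.
End of year 2: book value $95,332.
End of year 3: book value $79,074.
End of year 4: book value $62,816.
End of year 5: book value $46,558.
Accumulated through year 5 = $127,848 − $46,558 = $81,290.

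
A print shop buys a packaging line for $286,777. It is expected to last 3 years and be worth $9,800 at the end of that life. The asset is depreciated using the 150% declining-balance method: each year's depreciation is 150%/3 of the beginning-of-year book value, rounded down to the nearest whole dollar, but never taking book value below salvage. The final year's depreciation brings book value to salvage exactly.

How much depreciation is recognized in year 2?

Depreciable base = $286,777 − $9,800 = $276,977.
Year 1: ⌊$286,777 × 150%/3⌋ = $143,388. Book value $143,389.
Year 2: ⌊$143,389 × 150%/3⌋ = $71,694. Book value $71,695.

$71,694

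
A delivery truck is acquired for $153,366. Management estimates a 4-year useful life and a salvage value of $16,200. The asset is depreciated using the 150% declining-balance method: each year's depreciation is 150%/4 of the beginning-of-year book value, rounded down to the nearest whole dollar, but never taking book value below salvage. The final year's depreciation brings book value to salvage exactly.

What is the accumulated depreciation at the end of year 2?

Depreciable base = $153,366 − $16,200 = $137,166.
Year 1: ⌊$153,366 × 150%/4⌋ = $57,512. Book value $95,854.
Year 2: ⌊$95,854 × 150%/4⌋ = $35,945. Book value $59,909.
Accumulated through year 2 = $153,366 − $59,909 = $93,457.

$93,457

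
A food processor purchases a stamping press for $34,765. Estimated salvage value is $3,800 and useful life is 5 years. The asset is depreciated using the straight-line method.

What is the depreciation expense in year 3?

Depreciable base = $34,765 − $3,800 = $30,965.
Annual expense = $30,965 / 5 = $6,193.

$6,193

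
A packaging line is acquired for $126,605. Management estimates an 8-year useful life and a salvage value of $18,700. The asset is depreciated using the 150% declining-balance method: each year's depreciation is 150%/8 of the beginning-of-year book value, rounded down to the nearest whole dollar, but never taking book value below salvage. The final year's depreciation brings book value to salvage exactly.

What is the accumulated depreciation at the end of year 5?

Depreciable base = $126,605 − $18,700 = $107,905.
Year 1: ⌊$126,605 × 150%/8⌋ = $23,738. Book value $102,867.
Year 2: ⌊$102,867 × 150%/8⌋ = $19,287. Book value $83,580.
Year 3: ⌊$83,580 × 150%/8⌋ = $15,671. Book value $67,909.
Year 4: ⌊$67,909 × 150%/8⌋ = $12,732. Book value $55,177.
Year 5: ⌊$55,177 × 150%/8⌋ = $10,345. Book value $44,832.
Accumulated through year 5 = $126,605 − $44,832 = $81,773.

$81,773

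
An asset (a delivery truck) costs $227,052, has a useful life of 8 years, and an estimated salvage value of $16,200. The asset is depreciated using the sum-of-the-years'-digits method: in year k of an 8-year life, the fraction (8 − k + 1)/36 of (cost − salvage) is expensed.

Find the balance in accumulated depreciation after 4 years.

$152,282

Depreciable base = $227,052 − $16,200 = $210,852.
Sum of the years' digits = 8+7+6+5+4+3+2+1 = 36.
Year 1: $210,852 × 8/36 = $46,856. Book value $180,196.
Year 2: $210,852 × 7/36 = $40,999. Book value $139,197.
Year 3: $210,852 × 6/36 = $35,142. Book value $104,055.
Year 4: $210,852 × 5/36 = $29,285. Book value $74,770.
Accumulated through year 4 = $227,052 − $74,770 = $152,282.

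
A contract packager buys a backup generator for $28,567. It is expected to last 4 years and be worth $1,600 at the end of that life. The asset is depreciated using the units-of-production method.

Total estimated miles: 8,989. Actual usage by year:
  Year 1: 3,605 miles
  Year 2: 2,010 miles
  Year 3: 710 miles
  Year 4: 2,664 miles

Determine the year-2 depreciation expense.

$6,030

Depreciable base = $28,567 − $1,600 = $26,967.
Rate = $26,967 / 8,989 miles = $3 per mile.
Year 1: 3,605 × $3 = $10,815. Book value $17,752.
Year 2: 2,010 × $3 = $6,030. Book value $11,722.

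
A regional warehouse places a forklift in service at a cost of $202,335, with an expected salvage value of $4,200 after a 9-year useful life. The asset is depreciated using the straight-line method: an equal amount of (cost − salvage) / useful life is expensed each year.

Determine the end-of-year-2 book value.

Depreciable base = $202,335 − $4,200 = $198,135.
Annual expense = $198,135 / 9 = $22,015.
End of year 1: book value $180,320.
End of year 2: book value $158,305.

$158,305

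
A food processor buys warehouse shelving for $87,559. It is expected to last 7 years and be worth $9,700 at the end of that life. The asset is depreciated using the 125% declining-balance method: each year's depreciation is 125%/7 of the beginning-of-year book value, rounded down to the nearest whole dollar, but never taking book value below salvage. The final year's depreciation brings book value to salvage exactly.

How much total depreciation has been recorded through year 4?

$47,694

Depreciable base = $87,559 − $9,700 = $77,859.
Year 1: ⌊$87,559 × 125%/7⌋ = $15,635. Book value $71,924.
Year 2: ⌊$71,924 × 125%/7⌋ = $12,843. Book value $59,081.
Year 3: ⌊$59,081 × 125%/7⌋ = $10,550. Book value $48,531.
Year 4: ⌊$48,531 × 125%/7⌋ = $8,666. Book value $39,865.
Accumulated through year 4 = $87,559 − $39,865 = $47,694.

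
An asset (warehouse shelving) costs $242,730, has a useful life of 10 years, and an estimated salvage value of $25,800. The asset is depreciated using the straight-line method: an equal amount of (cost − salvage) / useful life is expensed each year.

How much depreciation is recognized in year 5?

$21,693

Depreciable base = $242,730 − $25,800 = $216,930.
Annual expense = $216,930 / 10 = $21,693.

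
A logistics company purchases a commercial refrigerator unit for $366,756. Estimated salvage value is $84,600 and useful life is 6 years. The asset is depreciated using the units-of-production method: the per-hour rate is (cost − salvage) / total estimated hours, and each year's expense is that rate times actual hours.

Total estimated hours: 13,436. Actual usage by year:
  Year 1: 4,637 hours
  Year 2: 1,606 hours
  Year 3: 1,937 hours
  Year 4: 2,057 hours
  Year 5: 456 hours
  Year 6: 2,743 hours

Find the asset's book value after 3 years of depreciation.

Depreciable base = $366,756 − $84,600 = $282,156.
Rate = $282,156 / 13,436 hours = $21 per hour.
Year 1: 4,637 × $21 = $97,377. Book value $269,379.
Year 2: 1,606 × $21 = $33,726. Book value $235,653.
Year 3: 1,937 × $21 = $40,677. Book value $194,976.

$194,976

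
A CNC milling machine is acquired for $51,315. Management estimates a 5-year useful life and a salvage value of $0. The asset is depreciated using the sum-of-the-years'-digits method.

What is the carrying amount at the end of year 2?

$20,526

Depreciable base = $51,315 − $0 = $51,315.
Sum of the years' digits = 5+4+3+2+1 = 15.
Year 1: $51,315 × 5/15 = $17,105. Book value $34,210.
Year 2: $51,315 × 4/15 = $13,684. Book value $20,526.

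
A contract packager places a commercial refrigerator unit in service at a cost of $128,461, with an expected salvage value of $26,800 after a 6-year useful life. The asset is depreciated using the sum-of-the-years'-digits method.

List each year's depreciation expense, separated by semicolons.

$29,046; $24,205; $19,364; $14,523; $9,682; $4,841

Depreciable base = $128,461 − $26,800 = $101,661.
Sum of the years' digits = 6+5+4+3+2+1 = 21.
Year 1: $101,661 × 6/21 = $29,046. Book value $99,415.
Year 2: $101,661 × 5/21 = $24,205. Book value $75,210.
Year 3: $101,661 × 4/21 = $19,364. Book value $55,846.
Year 4: $101,661 × 3/21 = $14,523. Book value $41,323.
Year 5: $101,661 × 2/21 = $9,682. Book value $31,641.
Year 6: $101,661 × 1/21 = $4,841. Book value $26,800.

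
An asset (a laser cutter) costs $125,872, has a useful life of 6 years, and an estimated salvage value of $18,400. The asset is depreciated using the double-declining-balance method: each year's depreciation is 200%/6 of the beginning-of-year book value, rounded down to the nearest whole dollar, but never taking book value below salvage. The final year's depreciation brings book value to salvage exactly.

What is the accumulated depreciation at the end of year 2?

$69,928

Depreciable base = $125,872 − $18,400 = $107,472.
Year 1: ⌊$125,872 × 200%/6⌋ = $41,957. Book value $83,915.
Year 2: ⌊$83,915 × 200%/6⌋ = $27,971. Book value $55,944.
Accumulated through year 2 = $125,872 − $55,944 = $69,928.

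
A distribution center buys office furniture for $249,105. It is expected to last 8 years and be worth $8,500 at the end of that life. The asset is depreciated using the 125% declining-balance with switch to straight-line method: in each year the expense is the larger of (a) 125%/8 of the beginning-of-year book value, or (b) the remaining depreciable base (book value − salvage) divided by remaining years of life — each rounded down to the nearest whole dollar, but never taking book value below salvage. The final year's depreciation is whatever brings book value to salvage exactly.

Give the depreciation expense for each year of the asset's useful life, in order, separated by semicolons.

$38,922; $32,841; $28,140; $28,140; $28,140; $28,140; $28,141; $28,141

Depreciable base = $249,105 − $8,500 = $240,605.
Year 1: DB = ⌊$249,105 × 125%/8⌋ = $38,922; SL = ⌊$240,605/8⌋ = $30,075 → take DB $38,922. Book value $210,183.
Year 2: DB = ⌊$210,183 × 125%/8⌋ = $32,841; SL = ⌊$201,683/7⌋ = $28,811 → take DB $32,841. Book value $177,342.
Year 3: DB = ⌊$177,342 × 125%/8⌋ = $27,709; SL = ⌊$168,842/6⌋ = $28,140 → take SL $28,140. Book value $149,202.
Year 4: DB = ⌊$149,202 × 125%/8⌋ = $23,312; SL = ⌊$140,702/5⌋ = $28,140 → take SL $28,140. Book value $121,062.
Year 5: DB = ⌊$121,062 × 125%/8⌋ = $18,915; SL = ⌊$112,562/4⌋ = $28,140 → take SL $28,140. Book value $92,922.
Year 6: DB = ⌊$92,922 × 125%/8⌋ = $14,519; SL = ⌊$84,422/3⌋ = $28,140 → take SL $28,140. Book value $64,782.
Year 7: DB = ⌊$64,782 × 125%/8⌋ = $10,122; SL = ⌊$56,282/2⌋ = $28,141 → take SL $28,141. Book value $36,641.
Year 8 (final): $36,641 − $8,500 = $28,141. Book value $8,500.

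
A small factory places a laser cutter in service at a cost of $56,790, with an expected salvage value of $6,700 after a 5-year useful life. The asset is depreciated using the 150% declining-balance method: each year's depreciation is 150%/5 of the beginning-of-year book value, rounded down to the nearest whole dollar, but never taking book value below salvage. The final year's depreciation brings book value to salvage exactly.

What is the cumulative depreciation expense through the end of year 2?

Depreciable base = $56,790 − $6,700 = $50,090.
Year 1: ⌊$56,790 × 150%/5⌋ = $17,037. Book value $39,753.
Year 2: ⌊$39,753 × 150%/5⌋ = $11,925. Book value $27,828.
Accumulated through year 2 = $56,790 − $27,828 = $28,962.

$28,962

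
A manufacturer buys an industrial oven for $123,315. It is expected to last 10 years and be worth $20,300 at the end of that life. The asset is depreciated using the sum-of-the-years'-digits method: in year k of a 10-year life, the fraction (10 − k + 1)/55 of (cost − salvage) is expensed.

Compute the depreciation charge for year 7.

Depreciable base = $123,315 − $20,300 = $103,015.
Sum of the years' digits = 10+9+8+7+6+5+4+3+2+1 = 55.
Year 1: $103,015 × 10/55 = $18,730. Book value $104,585.
Year 2: $103,015 × 9/55 = $16,857. Book value $87,728.
Year 3: $103,015 × 8/55 = $14,984. Book value $72,744.
Year 4: $103,015 × 7/55 = $13,111. Book value $59,633.
Year 5: $103,015 × 6/55 = $11,238. Book value $48,395.
Year 6: $103,015 × 5/55 = $9,365. Book value $39,030.
Year 7: $103,015 × 4/55 = $7,492. Book value $31,538.

$7,492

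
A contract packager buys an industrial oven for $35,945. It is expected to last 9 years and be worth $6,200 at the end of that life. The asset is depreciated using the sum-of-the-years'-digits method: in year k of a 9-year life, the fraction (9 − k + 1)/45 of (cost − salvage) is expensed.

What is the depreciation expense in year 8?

$1,322

Depreciable base = $35,945 − $6,200 = $29,745.
Sum of the years' digits = 9+8+7+6+5+4+3+2+1 = 45.
Year 1: $29,745 × 9/45 = $5,949. Book value $29,996.
Year 2: $29,745 × 8/45 = $5,288. Book value $24,708.
Year 3: $29,745 × 7/45 = $4,627. Book value $20,081.
Year 4: $29,745 × 6/45 = $3,966. Book value $16,115.
Year 5: $29,745 × 5/45 = $3,305. Book value $12,810.
Year 6: $29,745 × 4/45 = $2,644. Book value $10,166.
Year 7: $29,745 × 3/45 = $1,983. Book value $8,183.
Year 8: $29,745 × 2/45 = $1,322. Book value $6,861.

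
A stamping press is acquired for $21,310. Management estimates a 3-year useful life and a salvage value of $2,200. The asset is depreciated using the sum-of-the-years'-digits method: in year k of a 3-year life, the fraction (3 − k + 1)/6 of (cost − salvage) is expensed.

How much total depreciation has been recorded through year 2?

Depreciable base = $21,310 − $2,200 = $19,110.
Sum of the years' digits = 3+2+1 = 6.
Year 1: $19,110 × 3/6 = $9,555. Book value $11,755.
Year 2: $19,110 × 2/6 = $6,370. Book value $5,385.
Accumulated through year 2 = $21,310 − $5,385 = $15,925.

$15,925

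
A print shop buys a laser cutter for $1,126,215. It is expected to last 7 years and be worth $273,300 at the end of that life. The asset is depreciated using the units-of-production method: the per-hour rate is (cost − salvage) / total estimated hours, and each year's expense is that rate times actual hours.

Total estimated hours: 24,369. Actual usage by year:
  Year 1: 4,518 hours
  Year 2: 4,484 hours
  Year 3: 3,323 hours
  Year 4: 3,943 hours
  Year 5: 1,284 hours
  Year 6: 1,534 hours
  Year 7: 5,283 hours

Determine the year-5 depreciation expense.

Depreciable base = $1,126,215 − $273,300 = $852,915.
Rate = $852,915 / 24,369 hours = $35 per hour.
Year 1: 4,518 × $35 = $158,130. Book value $968,085.
Year 2: 4,484 × $35 = $156,940. Book value $811,145.
Year 3: 3,323 × $35 = $116,305. Book value $694,840.
Year 4: 3,943 × $35 = $138,005. Book value $556,835.
Year 5: 1,284 × $35 = $44,940. Book value $511,895.

$44,940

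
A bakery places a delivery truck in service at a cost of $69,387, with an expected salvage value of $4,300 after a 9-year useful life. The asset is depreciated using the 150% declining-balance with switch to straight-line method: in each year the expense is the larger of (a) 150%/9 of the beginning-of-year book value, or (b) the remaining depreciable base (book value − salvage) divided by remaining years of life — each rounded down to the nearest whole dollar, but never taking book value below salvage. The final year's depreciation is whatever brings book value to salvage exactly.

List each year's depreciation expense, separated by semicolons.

$11,564; $9,637; $8,031; $6,692; $5,832; $5,832; $5,833; $5,833; $5,833

Depreciable base = $69,387 − $4,300 = $65,087.
Year 1: DB = ⌊$69,387 × 150%/9⌋ = $11,564; SL = ⌊$65,087/9⌋ = $7,231 → take DB $11,564. Book value $57,823.
Year 2: DB = ⌊$57,823 × 150%/9⌋ = $9,637; SL = ⌊$53,523/8⌋ = $6,690 → take DB $9,637. Book value $48,186.
Year 3: DB = ⌊$48,186 × 150%/9⌋ = $8,031; SL = ⌊$43,886/7⌋ = $6,269 → take DB $8,031. Book value $40,155.
Year 4: DB = ⌊$40,155 × 150%/9⌋ = $6,692; SL = ⌊$35,855/6⌋ = $5,975 → take DB $6,692. Book value $33,463.
Year 5: DB = ⌊$33,463 × 150%/9⌋ = $5,577; SL = ⌊$29,163/5⌋ = $5,832 → take SL $5,832. Book value $27,631.
Year 6: DB = ⌊$27,631 × 150%/9⌋ = $4,605; SL = ⌊$23,331/4⌋ = $5,832 → take SL $5,832. Book value $21,799.
Year 7: DB = ⌊$21,799 × 150%/9⌋ = $3,633; SL = ⌊$17,499/3⌋ = $5,833 → take SL $5,833. Book value $15,966.
Year 8: DB = ⌊$15,966 × 150%/9⌋ = $2,661; SL = ⌊$11,666/2⌋ = $5,833 → take SL $5,833. Book value $10,133.
Year 9 (final): $10,133 − $4,300 = $5,833. Book value $4,300.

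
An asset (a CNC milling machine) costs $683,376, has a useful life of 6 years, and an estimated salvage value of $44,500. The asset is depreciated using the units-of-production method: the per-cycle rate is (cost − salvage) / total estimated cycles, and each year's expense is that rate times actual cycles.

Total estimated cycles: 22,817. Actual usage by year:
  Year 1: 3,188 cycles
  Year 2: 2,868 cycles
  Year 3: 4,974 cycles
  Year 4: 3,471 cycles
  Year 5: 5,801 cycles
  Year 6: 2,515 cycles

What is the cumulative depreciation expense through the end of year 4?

Depreciable base = $683,376 − $44,500 = $638,876.
Rate = $638,876 / 22,817 cycles = $28 per cycle.
Year 1: 3,188 × $28 = $89,264. Book value $594,112.
Year 2: 2,868 × $28 = $80,304. Book value $513,808.
Year 3: 4,974 × $28 = $139,272. Book value $374,536.
Year 4: 3,471 × $28 = $97,188. Book value $277,348.
Accumulated through year 4 = $683,376 − $277,348 = $406,028.

$406,028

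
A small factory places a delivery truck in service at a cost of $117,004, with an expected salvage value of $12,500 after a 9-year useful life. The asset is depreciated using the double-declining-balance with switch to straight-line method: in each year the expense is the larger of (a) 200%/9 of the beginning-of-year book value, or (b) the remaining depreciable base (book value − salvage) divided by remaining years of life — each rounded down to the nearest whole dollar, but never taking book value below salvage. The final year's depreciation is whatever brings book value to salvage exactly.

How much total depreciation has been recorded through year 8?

$101,333

Depreciable base = $117,004 − $12,500 = $104,504.
Year 1: DB = ⌊$117,004 × 200%/9⌋ = $26,000; SL = ⌊$104,504/9⌋ = $11,611 → take DB $26,000. Book value $91,004.
Year 2: DB = ⌊$91,004 × 200%/9⌋ = $20,223; SL = ⌊$78,504/8⌋ = $9,813 → take DB $20,223. Book value $70,781.
Year 3: DB = ⌊$70,781 × 200%/9⌋ = $15,729; SL = ⌊$58,281/7⌋ = $8,325 → take DB $15,729. Book value $55,052.
Year 4: DB = ⌊$55,052 × 200%/9⌋ = $12,233; SL = ⌊$42,552/6⌋ = $7,092 → take DB $12,233. Book value $42,819.
Year 5: DB = ⌊$42,819 × 200%/9⌋ = $9,515; SL = ⌊$30,319/5⌋ = $6,063 → take DB $9,515. Book value $33,304.
Year 6: DB = ⌊$33,304 × 200%/9⌋ = $7,400; SL = ⌊$20,804/4⌋ = $5,201 → take DB $7,400. Book value $25,904.
Year 7: DB = ⌊$25,904 × 200%/9⌋ = $5,756; SL = ⌊$13,404/3⌋ = $4,468 → take DB $5,756. Book value $20,148.
Year 8: DB = ⌊$20,148 × 200%/9⌋ = $4,477; SL = ⌊$7,648/2⌋ = $3,824 → take DB $4,477. Book value $15,671.
Accumulated through year 8 = $117,004 − $15,671 = $101,333.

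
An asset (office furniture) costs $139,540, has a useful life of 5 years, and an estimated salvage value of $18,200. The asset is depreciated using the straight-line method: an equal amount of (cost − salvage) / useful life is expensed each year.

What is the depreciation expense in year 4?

Depreciable base = $139,540 − $18,200 = $121,340.
Annual expense = $121,340 / 5 = $24,268.

$24,268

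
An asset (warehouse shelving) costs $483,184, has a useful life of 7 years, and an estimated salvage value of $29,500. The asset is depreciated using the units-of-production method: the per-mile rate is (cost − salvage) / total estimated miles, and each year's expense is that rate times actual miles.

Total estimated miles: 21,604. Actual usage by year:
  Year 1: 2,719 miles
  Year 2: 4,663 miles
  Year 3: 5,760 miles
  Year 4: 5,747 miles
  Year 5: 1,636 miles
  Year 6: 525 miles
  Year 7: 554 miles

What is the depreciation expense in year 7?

Depreciable base = $483,184 − $29,500 = $453,684.
Rate = $453,684 / 21,604 miles = $21 per mile.
Year 1: 2,719 × $21 = $57,099. Book value $426,085.
Year 2: 4,663 × $21 = $97,923. Book value $328,162.
Year 3: 5,760 × $21 = $120,960. Book value $207,202.
Year 4: 5,747 × $21 = $120,687. Book value $86,515.
Year 5: 1,636 × $21 = $34,356. Book value $52,159.
Year 6: 525 × $21 = $11,025. Book value $41,134.
Year 7: 554 × $21 = $11,634. Book value $29,500.

$11,634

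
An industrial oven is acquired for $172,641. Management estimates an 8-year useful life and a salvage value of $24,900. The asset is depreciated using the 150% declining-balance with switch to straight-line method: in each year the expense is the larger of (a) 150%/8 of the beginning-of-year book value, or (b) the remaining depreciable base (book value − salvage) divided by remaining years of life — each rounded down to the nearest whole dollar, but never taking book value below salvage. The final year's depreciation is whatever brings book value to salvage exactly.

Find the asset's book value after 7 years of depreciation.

$36,978

Depreciable base = $172,641 − $24,900 = $147,741.
Year 1: DB = ⌊$172,641 × 150%/8⌋ = $32,370; SL = ⌊$147,741/8⌋ = $18,467 → take DB $32,370. Book value $140,271.
Year 2: DB = ⌊$140,271 × 150%/8⌋ = $26,300; SL = ⌊$115,371/7⌋ = $16,481 → take DB $26,300. Book value $113,971.
Year 3: DB = ⌊$113,971 × 150%/8⌋ = $21,369; SL = ⌊$89,071/6⌋ = $14,845 → take DB $21,369. Book value $92,602.
Year 4: DB = ⌊$92,602 × 150%/8⌋ = $17,362; SL = ⌊$67,702/5⌋ = $13,540 → take DB $17,362. Book value $75,240.
Year 5: DB = ⌊$75,240 × 150%/8⌋ = $14,107; SL = ⌊$50,340/4⌋ = $12,585 → take DB $14,107. Book value $61,133.
Year 6: DB = ⌊$61,133 × 150%/8⌋ = $11,462; SL = ⌊$36,233/3⌋ = $12,077 → take SL $12,077. Book value $49,056.
Year 7: DB = ⌊$49,056 × 150%/8⌋ = $9,198; SL = ⌊$24,156/2⌋ = $12,078 → take SL $12,078. Book value $36,978.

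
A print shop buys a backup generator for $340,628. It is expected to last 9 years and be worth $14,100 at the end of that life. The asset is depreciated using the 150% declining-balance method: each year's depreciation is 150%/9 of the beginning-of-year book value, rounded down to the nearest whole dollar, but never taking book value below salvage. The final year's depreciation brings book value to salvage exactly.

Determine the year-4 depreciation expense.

$32,854

Depreciable base = $340,628 − $14,100 = $326,528.
Year 1: ⌊$340,628 × 150%/9⌋ = $56,771. Book value $283,857.
Year 2: ⌊$283,857 × 150%/9⌋ = $47,309. Book value $236,548.
Year 3: ⌊$236,548 × 150%/9⌋ = $39,424. Book value $197,124.
Year 4: ⌊$197,124 × 150%/9⌋ = $32,854. Book value $164,270.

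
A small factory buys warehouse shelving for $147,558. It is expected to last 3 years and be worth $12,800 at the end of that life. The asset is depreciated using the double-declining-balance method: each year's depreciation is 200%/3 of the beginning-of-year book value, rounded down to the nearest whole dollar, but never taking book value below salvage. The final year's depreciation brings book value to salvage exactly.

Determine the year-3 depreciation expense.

Depreciable base = $147,558 − $12,800 = $134,758.
Year 1: ⌊$147,558 × 200%/3⌋ = $98,372. Book value $49,186.
Year 2: ⌊$49,186 × 200%/3⌋ = $32,790. Book value $16,396.
Year 3 (final): $16,396 − $12,800 = $3,596. Book value $12,800.

$3,596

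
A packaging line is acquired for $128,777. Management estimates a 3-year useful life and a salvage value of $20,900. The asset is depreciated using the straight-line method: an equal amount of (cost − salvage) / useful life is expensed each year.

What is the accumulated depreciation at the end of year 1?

$35,959

Depreciable base = $128,777 − $20,900 = $107,877.
Annual expense = $107,877 / 3 = $35,959.
End of year 1: book value $92,818.
Accumulated through year 1 = $128,777 − $92,818 = $35,959.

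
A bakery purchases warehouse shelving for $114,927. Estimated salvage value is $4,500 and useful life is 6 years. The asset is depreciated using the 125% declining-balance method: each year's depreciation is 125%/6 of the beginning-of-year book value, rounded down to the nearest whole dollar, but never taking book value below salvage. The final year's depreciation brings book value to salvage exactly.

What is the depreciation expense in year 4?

Depreciable base = $114,927 − $4,500 = $110,427.
Year 1: ⌊$114,927 × 125%/6⌋ = $23,943. Book value $90,984.
Year 2: ⌊$90,984 × 125%/6⌋ = $18,955. Book value $72,029.
Year 3: ⌊$72,029 × 125%/6⌋ = $15,006. Book value $57,023.
Year 4: ⌊$57,023 × 125%/6⌋ = $11,879. Book value $45,144.

$11,879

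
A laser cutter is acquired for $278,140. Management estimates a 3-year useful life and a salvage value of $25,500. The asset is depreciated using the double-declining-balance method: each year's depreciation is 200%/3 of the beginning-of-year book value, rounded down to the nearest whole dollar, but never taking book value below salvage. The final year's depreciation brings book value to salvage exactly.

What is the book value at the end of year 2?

Depreciable base = $278,140 − $25,500 = $252,640.
Year 1: ⌊$278,140 × 200%/3⌋ = $185,426. Book value $92,714.
Year 2: ⌊$92,714 × 200%/3⌋ = $61,809. Book value $30,905.

$30,905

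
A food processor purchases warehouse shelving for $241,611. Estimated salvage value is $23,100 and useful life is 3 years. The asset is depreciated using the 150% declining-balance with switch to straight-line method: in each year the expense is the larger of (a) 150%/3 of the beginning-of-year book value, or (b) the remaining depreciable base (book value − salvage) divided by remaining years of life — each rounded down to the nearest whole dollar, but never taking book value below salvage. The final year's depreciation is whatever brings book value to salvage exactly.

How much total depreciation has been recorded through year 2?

$181,208

Depreciable base = $241,611 − $23,100 = $218,511.
Year 1: DB = ⌊$241,611 × 150%/3⌋ = $120,805; SL = ⌊$218,511/3⌋ = $72,837 → take DB $120,805. Book value $120,806.
Year 2: DB = ⌊$120,806 × 150%/3⌋ = $60,403; SL = ⌊$97,706/2⌋ = $48,853 → take DB $60,403. Book value $60,403.
Accumulated through year 2 = $241,611 − $60,403 = $181,208.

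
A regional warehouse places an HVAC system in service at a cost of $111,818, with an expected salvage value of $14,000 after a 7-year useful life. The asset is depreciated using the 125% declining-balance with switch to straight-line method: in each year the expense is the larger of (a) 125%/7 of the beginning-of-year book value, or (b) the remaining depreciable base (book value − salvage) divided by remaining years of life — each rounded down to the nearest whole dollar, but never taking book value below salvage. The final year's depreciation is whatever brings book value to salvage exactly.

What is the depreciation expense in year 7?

Depreciable base = $111,818 − $14,000 = $97,818.
Year 1: DB = ⌊$111,818 × 125%/7⌋ = $19,967; SL = ⌊$97,818/7⌋ = $13,974 → take DB $19,967. Book value $91,851.
Year 2: DB = ⌊$91,851 × 125%/7⌋ = $16,401; SL = ⌊$77,851/6⌋ = $12,975 → take DB $16,401. Book value $75,450.
Year 3: DB = ⌊$75,450 × 125%/7⌋ = $13,473; SL = ⌊$61,450/5⌋ = $12,290 → take DB $13,473. Book value $61,977.
Year 4: DB = ⌊$61,977 × 125%/7⌋ = $11,067; SL = ⌊$47,977/4⌋ = $11,994 → take SL $11,994. Book value $49,983.
Year 5: DB = ⌊$49,983 × 125%/7⌋ = $8,925; SL = ⌊$35,983/3⌋ = $11,994 → take SL $11,994. Book value $37,989.
Year 6: DB = ⌊$37,989 × 125%/7⌋ = $6,783; SL = ⌊$23,989/2⌋ = $11,994 → take SL $11,994. Book value $25,995.
Year 7 (final): $25,995 − $14,000 = $11,995. Book value $14,000.

$11,995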